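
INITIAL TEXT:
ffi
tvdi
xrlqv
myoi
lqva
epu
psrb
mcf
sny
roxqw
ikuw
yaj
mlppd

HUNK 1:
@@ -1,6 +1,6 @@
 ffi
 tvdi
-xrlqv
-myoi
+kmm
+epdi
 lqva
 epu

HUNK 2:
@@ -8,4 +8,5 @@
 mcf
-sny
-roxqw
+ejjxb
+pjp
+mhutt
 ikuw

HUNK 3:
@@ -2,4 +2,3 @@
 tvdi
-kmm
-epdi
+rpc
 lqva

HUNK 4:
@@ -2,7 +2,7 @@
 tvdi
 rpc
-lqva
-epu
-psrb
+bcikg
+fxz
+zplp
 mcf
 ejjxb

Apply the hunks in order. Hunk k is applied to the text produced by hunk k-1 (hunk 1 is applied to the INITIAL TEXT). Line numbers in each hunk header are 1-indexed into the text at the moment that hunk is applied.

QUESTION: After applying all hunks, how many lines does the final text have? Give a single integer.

Answer: 13

Derivation:
Hunk 1: at line 1 remove [xrlqv,myoi] add [kmm,epdi] -> 13 lines: ffi tvdi kmm epdi lqva epu psrb mcf sny roxqw ikuw yaj mlppd
Hunk 2: at line 8 remove [sny,roxqw] add [ejjxb,pjp,mhutt] -> 14 lines: ffi tvdi kmm epdi lqva epu psrb mcf ejjxb pjp mhutt ikuw yaj mlppd
Hunk 3: at line 2 remove [kmm,epdi] add [rpc] -> 13 lines: ffi tvdi rpc lqva epu psrb mcf ejjxb pjp mhutt ikuw yaj mlppd
Hunk 4: at line 2 remove [lqva,epu,psrb] add [bcikg,fxz,zplp] -> 13 lines: ffi tvdi rpc bcikg fxz zplp mcf ejjxb pjp mhutt ikuw yaj mlppd
Final line count: 13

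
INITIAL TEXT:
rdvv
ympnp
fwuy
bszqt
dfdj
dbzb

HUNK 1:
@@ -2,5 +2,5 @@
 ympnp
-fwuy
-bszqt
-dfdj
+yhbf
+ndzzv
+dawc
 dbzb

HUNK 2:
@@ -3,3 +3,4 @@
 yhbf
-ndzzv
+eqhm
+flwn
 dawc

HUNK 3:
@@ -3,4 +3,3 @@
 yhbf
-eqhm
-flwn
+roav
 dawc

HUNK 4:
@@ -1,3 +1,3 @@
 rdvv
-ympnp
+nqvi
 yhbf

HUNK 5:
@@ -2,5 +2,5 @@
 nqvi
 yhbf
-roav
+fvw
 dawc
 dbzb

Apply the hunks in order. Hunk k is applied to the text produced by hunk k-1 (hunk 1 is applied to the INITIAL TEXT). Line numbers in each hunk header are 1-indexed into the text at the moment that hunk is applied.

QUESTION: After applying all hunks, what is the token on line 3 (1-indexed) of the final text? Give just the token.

Answer: yhbf

Derivation:
Hunk 1: at line 2 remove [fwuy,bszqt,dfdj] add [yhbf,ndzzv,dawc] -> 6 lines: rdvv ympnp yhbf ndzzv dawc dbzb
Hunk 2: at line 3 remove [ndzzv] add [eqhm,flwn] -> 7 lines: rdvv ympnp yhbf eqhm flwn dawc dbzb
Hunk 3: at line 3 remove [eqhm,flwn] add [roav] -> 6 lines: rdvv ympnp yhbf roav dawc dbzb
Hunk 4: at line 1 remove [ympnp] add [nqvi] -> 6 lines: rdvv nqvi yhbf roav dawc dbzb
Hunk 5: at line 2 remove [roav] add [fvw] -> 6 lines: rdvv nqvi yhbf fvw dawc dbzb
Final line 3: yhbf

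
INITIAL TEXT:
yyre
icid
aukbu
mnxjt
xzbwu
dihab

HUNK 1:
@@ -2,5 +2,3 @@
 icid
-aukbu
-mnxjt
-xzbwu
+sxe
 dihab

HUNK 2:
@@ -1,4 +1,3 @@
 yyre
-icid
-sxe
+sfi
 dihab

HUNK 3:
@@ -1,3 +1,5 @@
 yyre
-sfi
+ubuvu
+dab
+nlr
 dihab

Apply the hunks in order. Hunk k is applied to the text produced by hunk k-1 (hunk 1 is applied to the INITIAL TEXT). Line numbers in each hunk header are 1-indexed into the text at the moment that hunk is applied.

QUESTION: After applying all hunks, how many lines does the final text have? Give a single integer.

Hunk 1: at line 2 remove [aukbu,mnxjt,xzbwu] add [sxe] -> 4 lines: yyre icid sxe dihab
Hunk 2: at line 1 remove [icid,sxe] add [sfi] -> 3 lines: yyre sfi dihab
Hunk 3: at line 1 remove [sfi] add [ubuvu,dab,nlr] -> 5 lines: yyre ubuvu dab nlr dihab
Final line count: 5

Answer: 5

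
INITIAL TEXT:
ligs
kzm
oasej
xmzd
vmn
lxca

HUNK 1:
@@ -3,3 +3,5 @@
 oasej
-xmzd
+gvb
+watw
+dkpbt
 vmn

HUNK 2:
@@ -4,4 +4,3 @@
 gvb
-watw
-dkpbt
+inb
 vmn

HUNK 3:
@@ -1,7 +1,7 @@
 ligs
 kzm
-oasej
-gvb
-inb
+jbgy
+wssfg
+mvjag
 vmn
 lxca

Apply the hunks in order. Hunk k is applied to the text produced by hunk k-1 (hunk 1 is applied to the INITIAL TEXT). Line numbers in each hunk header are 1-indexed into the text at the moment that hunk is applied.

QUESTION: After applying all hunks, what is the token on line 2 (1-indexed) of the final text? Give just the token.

Hunk 1: at line 3 remove [xmzd] add [gvb,watw,dkpbt] -> 8 lines: ligs kzm oasej gvb watw dkpbt vmn lxca
Hunk 2: at line 4 remove [watw,dkpbt] add [inb] -> 7 lines: ligs kzm oasej gvb inb vmn lxca
Hunk 3: at line 1 remove [oasej,gvb,inb] add [jbgy,wssfg,mvjag] -> 7 lines: ligs kzm jbgy wssfg mvjag vmn lxca
Final line 2: kzm

Answer: kzm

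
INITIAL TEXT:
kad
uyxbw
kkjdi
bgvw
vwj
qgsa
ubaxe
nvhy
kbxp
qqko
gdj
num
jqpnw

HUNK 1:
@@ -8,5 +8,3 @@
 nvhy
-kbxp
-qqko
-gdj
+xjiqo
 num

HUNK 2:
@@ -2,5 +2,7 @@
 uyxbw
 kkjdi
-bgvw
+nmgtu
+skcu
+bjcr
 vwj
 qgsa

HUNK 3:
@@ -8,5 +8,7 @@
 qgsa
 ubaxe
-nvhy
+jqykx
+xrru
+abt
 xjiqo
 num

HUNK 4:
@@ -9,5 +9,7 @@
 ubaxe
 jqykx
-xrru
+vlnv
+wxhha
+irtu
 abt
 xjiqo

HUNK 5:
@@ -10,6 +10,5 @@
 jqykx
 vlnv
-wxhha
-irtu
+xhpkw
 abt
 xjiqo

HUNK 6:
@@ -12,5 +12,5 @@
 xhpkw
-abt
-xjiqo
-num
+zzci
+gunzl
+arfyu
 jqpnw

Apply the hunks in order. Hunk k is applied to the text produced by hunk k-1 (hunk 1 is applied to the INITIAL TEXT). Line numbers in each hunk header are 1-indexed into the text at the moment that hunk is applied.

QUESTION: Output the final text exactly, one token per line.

Hunk 1: at line 8 remove [kbxp,qqko,gdj] add [xjiqo] -> 11 lines: kad uyxbw kkjdi bgvw vwj qgsa ubaxe nvhy xjiqo num jqpnw
Hunk 2: at line 2 remove [bgvw] add [nmgtu,skcu,bjcr] -> 13 lines: kad uyxbw kkjdi nmgtu skcu bjcr vwj qgsa ubaxe nvhy xjiqo num jqpnw
Hunk 3: at line 8 remove [nvhy] add [jqykx,xrru,abt] -> 15 lines: kad uyxbw kkjdi nmgtu skcu bjcr vwj qgsa ubaxe jqykx xrru abt xjiqo num jqpnw
Hunk 4: at line 9 remove [xrru] add [vlnv,wxhha,irtu] -> 17 lines: kad uyxbw kkjdi nmgtu skcu bjcr vwj qgsa ubaxe jqykx vlnv wxhha irtu abt xjiqo num jqpnw
Hunk 5: at line 10 remove [wxhha,irtu] add [xhpkw] -> 16 lines: kad uyxbw kkjdi nmgtu skcu bjcr vwj qgsa ubaxe jqykx vlnv xhpkw abt xjiqo num jqpnw
Hunk 6: at line 12 remove [abt,xjiqo,num] add [zzci,gunzl,arfyu] -> 16 lines: kad uyxbw kkjdi nmgtu skcu bjcr vwj qgsa ubaxe jqykx vlnv xhpkw zzci gunzl arfyu jqpnw

Answer: kad
uyxbw
kkjdi
nmgtu
skcu
bjcr
vwj
qgsa
ubaxe
jqykx
vlnv
xhpkw
zzci
gunzl
arfyu
jqpnw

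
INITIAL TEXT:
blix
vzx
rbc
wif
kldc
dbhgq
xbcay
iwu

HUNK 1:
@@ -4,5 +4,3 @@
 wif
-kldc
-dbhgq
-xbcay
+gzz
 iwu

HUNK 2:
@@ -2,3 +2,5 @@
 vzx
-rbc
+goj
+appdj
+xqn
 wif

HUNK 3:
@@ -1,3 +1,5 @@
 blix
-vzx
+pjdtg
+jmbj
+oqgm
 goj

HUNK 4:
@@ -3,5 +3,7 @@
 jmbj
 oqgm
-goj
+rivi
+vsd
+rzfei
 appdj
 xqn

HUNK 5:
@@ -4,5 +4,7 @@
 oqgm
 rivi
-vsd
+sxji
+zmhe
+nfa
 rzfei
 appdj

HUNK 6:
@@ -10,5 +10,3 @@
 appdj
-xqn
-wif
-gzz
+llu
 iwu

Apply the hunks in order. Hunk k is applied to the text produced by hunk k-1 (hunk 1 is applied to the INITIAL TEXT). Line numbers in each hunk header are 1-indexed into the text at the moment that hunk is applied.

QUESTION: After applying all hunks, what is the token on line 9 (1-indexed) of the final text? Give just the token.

Answer: rzfei

Derivation:
Hunk 1: at line 4 remove [kldc,dbhgq,xbcay] add [gzz] -> 6 lines: blix vzx rbc wif gzz iwu
Hunk 2: at line 2 remove [rbc] add [goj,appdj,xqn] -> 8 lines: blix vzx goj appdj xqn wif gzz iwu
Hunk 3: at line 1 remove [vzx] add [pjdtg,jmbj,oqgm] -> 10 lines: blix pjdtg jmbj oqgm goj appdj xqn wif gzz iwu
Hunk 4: at line 3 remove [goj] add [rivi,vsd,rzfei] -> 12 lines: blix pjdtg jmbj oqgm rivi vsd rzfei appdj xqn wif gzz iwu
Hunk 5: at line 4 remove [vsd] add [sxji,zmhe,nfa] -> 14 lines: blix pjdtg jmbj oqgm rivi sxji zmhe nfa rzfei appdj xqn wif gzz iwu
Hunk 6: at line 10 remove [xqn,wif,gzz] add [llu] -> 12 lines: blix pjdtg jmbj oqgm rivi sxji zmhe nfa rzfei appdj llu iwu
Final line 9: rzfei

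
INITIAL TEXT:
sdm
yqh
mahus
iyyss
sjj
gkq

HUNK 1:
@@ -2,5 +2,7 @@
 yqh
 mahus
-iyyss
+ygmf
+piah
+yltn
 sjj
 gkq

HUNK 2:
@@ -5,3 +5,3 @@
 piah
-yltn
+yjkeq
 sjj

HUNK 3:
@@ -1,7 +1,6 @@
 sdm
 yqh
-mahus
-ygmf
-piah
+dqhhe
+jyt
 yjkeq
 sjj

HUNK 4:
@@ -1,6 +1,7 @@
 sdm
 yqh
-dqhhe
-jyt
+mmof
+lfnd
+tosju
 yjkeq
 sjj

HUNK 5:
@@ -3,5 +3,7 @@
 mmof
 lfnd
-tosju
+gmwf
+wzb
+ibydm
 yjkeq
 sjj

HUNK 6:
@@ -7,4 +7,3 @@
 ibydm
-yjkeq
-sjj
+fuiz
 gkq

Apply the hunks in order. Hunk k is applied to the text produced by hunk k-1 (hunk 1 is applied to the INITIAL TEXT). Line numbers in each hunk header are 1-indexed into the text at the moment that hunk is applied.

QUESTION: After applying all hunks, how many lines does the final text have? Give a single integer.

Answer: 9

Derivation:
Hunk 1: at line 2 remove [iyyss] add [ygmf,piah,yltn] -> 8 lines: sdm yqh mahus ygmf piah yltn sjj gkq
Hunk 2: at line 5 remove [yltn] add [yjkeq] -> 8 lines: sdm yqh mahus ygmf piah yjkeq sjj gkq
Hunk 3: at line 1 remove [mahus,ygmf,piah] add [dqhhe,jyt] -> 7 lines: sdm yqh dqhhe jyt yjkeq sjj gkq
Hunk 4: at line 1 remove [dqhhe,jyt] add [mmof,lfnd,tosju] -> 8 lines: sdm yqh mmof lfnd tosju yjkeq sjj gkq
Hunk 5: at line 3 remove [tosju] add [gmwf,wzb,ibydm] -> 10 lines: sdm yqh mmof lfnd gmwf wzb ibydm yjkeq sjj gkq
Hunk 6: at line 7 remove [yjkeq,sjj] add [fuiz] -> 9 lines: sdm yqh mmof lfnd gmwf wzb ibydm fuiz gkq
Final line count: 9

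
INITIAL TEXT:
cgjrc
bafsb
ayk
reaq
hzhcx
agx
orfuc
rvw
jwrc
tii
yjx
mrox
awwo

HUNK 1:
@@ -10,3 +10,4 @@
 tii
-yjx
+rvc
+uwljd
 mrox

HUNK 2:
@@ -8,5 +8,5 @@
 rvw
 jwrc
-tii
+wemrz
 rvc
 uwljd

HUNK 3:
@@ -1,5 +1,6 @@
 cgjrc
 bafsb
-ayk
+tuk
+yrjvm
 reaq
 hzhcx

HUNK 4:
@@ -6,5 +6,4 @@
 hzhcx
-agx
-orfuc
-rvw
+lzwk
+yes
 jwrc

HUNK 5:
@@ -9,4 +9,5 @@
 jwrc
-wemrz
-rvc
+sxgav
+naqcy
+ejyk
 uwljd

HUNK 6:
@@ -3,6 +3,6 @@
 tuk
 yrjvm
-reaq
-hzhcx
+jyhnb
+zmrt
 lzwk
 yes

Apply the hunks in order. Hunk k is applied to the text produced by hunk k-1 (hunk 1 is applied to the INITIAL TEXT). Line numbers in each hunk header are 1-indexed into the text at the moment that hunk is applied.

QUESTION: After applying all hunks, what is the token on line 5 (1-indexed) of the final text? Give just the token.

Hunk 1: at line 10 remove [yjx] add [rvc,uwljd] -> 14 lines: cgjrc bafsb ayk reaq hzhcx agx orfuc rvw jwrc tii rvc uwljd mrox awwo
Hunk 2: at line 8 remove [tii] add [wemrz] -> 14 lines: cgjrc bafsb ayk reaq hzhcx agx orfuc rvw jwrc wemrz rvc uwljd mrox awwo
Hunk 3: at line 1 remove [ayk] add [tuk,yrjvm] -> 15 lines: cgjrc bafsb tuk yrjvm reaq hzhcx agx orfuc rvw jwrc wemrz rvc uwljd mrox awwo
Hunk 4: at line 6 remove [agx,orfuc,rvw] add [lzwk,yes] -> 14 lines: cgjrc bafsb tuk yrjvm reaq hzhcx lzwk yes jwrc wemrz rvc uwljd mrox awwo
Hunk 5: at line 9 remove [wemrz,rvc] add [sxgav,naqcy,ejyk] -> 15 lines: cgjrc bafsb tuk yrjvm reaq hzhcx lzwk yes jwrc sxgav naqcy ejyk uwljd mrox awwo
Hunk 6: at line 3 remove [reaq,hzhcx] add [jyhnb,zmrt] -> 15 lines: cgjrc bafsb tuk yrjvm jyhnb zmrt lzwk yes jwrc sxgav naqcy ejyk uwljd mrox awwo
Final line 5: jyhnb

Answer: jyhnb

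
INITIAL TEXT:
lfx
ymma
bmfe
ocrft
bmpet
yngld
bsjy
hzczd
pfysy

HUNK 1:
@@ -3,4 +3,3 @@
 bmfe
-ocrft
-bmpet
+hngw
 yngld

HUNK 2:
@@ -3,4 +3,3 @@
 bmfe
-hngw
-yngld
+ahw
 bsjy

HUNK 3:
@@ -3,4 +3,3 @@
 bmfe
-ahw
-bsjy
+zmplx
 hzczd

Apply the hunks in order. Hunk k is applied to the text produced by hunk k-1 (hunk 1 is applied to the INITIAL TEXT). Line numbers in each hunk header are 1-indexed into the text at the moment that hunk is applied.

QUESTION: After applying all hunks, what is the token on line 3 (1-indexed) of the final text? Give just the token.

Hunk 1: at line 3 remove [ocrft,bmpet] add [hngw] -> 8 lines: lfx ymma bmfe hngw yngld bsjy hzczd pfysy
Hunk 2: at line 3 remove [hngw,yngld] add [ahw] -> 7 lines: lfx ymma bmfe ahw bsjy hzczd pfysy
Hunk 3: at line 3 remove [ahw,bsjy] add [zmplx] -> 6 lines: lfx ymma bmfe zmplx hzczd pfysy
Final line 3: bmfe

Answer: bmfe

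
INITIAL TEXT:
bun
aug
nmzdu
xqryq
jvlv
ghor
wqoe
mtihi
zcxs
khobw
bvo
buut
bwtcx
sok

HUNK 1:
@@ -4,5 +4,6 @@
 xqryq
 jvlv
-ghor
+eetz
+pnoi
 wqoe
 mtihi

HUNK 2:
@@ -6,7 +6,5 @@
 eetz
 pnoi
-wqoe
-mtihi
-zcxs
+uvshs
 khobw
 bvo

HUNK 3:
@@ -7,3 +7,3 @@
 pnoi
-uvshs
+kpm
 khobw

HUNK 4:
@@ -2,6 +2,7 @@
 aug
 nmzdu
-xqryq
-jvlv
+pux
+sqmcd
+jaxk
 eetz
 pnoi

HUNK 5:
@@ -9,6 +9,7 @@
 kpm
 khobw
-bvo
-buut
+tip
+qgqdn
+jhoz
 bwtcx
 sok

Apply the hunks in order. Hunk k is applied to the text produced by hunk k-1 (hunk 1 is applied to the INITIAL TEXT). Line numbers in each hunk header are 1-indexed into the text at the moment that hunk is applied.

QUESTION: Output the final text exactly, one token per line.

Hunk 1: at line 4 remove [ghor] add [eetz,pnoi] -> 15 lines: bun aug nmzdu xqryq jvlv eetz pnoi wqoe mtihi zcxs khobw bvo buut bwtcx sok
Hunk 2: at line 6 remove [wqoe,mtihi,zcxs] add [uvshs] -> 13 lines: bun aug nmzdu xqryq jvlv eetz pnoi uvshs khobw bvo buut bwtcx sok
Hunk 3: at line 7 remove [uvshs] add [kpm] -> 13 lines: bun aug nmzdu xqryq jvlv eetz pnoi kpm khobw bvo buut bwtcx sok
Hunk 4: at line 2 remove [xqryq,jvlv] add [pux,sqmcd,jaxk] -> 14 lines: bun aug nmzdu pux sqmcd jaxk eetz pnoi kpm khobw bvo buut bwtcx sok
Hunk 5: at line 9 remove [bvo,buut] add [tip,qgqdn,jhoz] -> 15 lines: bun aug nmzdu pux sqmcd jaxk eetz pnoi kpm khobw tip qgqdn jhoz bwtcx sok

Answer: bun
aug
nmzdu
pux
sqmcd
jaxk
eetz
pnoi
kpm
khobw
tip
qgqdn
jhoz
bwtcx
sok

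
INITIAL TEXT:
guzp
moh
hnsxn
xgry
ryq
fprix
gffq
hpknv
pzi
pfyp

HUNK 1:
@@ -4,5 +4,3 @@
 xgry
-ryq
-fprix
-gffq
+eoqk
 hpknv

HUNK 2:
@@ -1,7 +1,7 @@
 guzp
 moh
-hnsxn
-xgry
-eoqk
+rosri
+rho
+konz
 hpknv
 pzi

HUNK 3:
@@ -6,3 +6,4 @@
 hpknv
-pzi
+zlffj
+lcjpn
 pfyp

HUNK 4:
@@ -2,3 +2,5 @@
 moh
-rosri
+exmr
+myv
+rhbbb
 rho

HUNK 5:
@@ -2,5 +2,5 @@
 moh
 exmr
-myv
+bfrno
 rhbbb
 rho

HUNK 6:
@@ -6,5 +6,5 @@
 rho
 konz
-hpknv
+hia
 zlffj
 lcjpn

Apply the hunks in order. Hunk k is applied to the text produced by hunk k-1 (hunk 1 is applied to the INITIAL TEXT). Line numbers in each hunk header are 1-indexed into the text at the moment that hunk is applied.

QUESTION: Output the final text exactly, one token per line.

Hunk 1: at line 4 remove [ryq,fprix,gffq] add [eoqk] -> 8 lines: guzp moh hnsxn xgry eoqk hpknv pzi pfyp
Hunk 2: at line 1 remove [hnsxn,xgry,eoqk] add [rosri,rho,konz] -> 8 lines: guzp moh rosri rho konz hpknv pzi pfyp
Hunk 3: at line 6 remove [pzi] add [zlffj,lcjpn] -> 9 lines: guzp moh rosri rho konz hpknv zlffj lcjpn pfyp
Hunk 4: at line 2 remove [rosri] add [exmr,myv,rhbbb] -> 11 lines: guzp moh exmr myv rhbbb rho konz hpknv zlffj lcjpn pfyp
Hunk 5: at line 2 remove [myv] add [bfrno] -> 11 lines: guzp moh exmr bfrno rhbbb rho konz hpknv zlffj lcjpn pfyp
Hunk 6: at line 6 remove [hpknv] add [hia] -> 11 lines: guzp moh exmr bfrno rhbbb rho konz hia zlffj lcjpn pfyp

Answer: guzp
moh
exmr
bfrno
rhbbb
rho
konz
hia
zlffj
lcjpn
pfyp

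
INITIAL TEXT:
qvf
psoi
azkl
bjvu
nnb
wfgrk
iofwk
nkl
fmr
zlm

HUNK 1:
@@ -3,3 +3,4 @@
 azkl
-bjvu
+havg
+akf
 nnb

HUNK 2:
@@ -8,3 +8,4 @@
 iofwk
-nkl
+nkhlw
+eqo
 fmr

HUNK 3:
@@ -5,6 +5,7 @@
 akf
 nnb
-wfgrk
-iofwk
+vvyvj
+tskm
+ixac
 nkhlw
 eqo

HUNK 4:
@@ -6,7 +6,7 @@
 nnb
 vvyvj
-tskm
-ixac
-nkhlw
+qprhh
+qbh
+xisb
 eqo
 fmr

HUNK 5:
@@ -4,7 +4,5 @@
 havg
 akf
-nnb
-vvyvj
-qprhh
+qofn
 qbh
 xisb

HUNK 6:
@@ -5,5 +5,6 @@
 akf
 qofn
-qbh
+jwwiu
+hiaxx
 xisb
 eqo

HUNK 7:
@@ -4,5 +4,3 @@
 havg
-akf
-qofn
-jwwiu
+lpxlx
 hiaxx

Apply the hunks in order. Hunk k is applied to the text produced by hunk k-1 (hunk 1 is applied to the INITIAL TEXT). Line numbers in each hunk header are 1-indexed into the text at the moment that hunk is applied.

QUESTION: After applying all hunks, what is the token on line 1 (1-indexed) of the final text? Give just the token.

Answer: qvf

Derivation:
Hunk 1: at line 3 remove [bjvu] add [havg,akf] -> 11 lines: qvf psoi azkl havg akf nnb wfgrk iofwk nkl fmr zlm
Hunk 2: at line 8 remove [nkl] add [nkhlw,eqo] -> 12 lines: qvf psoi azkl havg akf nnb wfgrk iofwk nkhlw eqo fmr zlm
Hunk 3: at line 5 remove [wfgrk,iofwk] add [vvyvj,tskm,ixac] -> 13 lines: qvf psoi azkl havg akf nnb vvyvj tskm ixac nkhlw eqo fmr zlm
Hunk 4: at line 6 remove [tskm,ixac,nkhlw] add [qprhh,qbh,xisb] -> 13 lines: qvf psoi azkl havg akf nnb vvyvj qprhh qbh xisb eqo fmr zlm
Hunk 5: at line 4 remove [nnb,vvyvj,qprhh] add [qofn] -> 11 lines: qvf psoi azkl havg akf qofn qbh xisb eqo fmr zlm
Hunk 6: at line 5 remove [qbh] add [jwwiu,hiaxx] -> 12 lines: qvf psoi azkl havg akf qofn jwwiu hiaxx xisb eqo fmr zlm
Hunk 7: at line 4 remove [akf,qofn,jwwiu] add [lpxlx] -> 10 lines: qvf psoi azkl havg lpxlx hiaxx xisb eqo fmr zlm
Final line 1: qvf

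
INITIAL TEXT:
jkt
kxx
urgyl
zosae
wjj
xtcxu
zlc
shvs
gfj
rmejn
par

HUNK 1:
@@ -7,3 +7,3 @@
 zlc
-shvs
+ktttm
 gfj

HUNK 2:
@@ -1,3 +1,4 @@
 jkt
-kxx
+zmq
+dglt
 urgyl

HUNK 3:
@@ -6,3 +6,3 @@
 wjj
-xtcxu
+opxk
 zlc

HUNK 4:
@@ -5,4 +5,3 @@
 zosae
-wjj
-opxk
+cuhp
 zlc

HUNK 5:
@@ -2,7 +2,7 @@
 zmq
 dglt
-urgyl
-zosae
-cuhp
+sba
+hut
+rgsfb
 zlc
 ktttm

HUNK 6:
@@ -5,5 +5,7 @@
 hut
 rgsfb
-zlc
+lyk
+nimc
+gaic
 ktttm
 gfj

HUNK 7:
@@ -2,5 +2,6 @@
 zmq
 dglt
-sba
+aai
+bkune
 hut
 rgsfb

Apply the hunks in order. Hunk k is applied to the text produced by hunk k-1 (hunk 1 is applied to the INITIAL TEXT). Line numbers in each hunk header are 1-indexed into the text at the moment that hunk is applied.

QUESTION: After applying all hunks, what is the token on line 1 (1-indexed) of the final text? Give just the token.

Hunk 1: at line 7 remove [shvs] add [ktttm] -> 11 lines: jkt kxx urgyl zosae wjj xtcxu zlc ktttm gfj rmejn par
Hunk 2: at line 1 remove [kxx] add [zmq,dglt] -> 12 lines: jkt zmq dglt urgyl zosae wjj xtcxu zlc ktttm gfj rmejn par
Hunk 3: at line 6 remove [xtcxu] add [opxk] -> 12 lines: jkt zmq dglt urgyl zosae wjj opxk zlc ktttm gfj rmejn par
Hunk 4: at line 5 remove [wjj,opxk] add [cuhp] -> 11 lines: jkt zmq dglt urgyl zosae cuhp zlc ktttm gfj rmejn par
Hunk 5: at line 2 remove [urgyl,zosae,cuhp] add [sba,hut,rgsfb] -> 11 lines: jkt zmq dglt sba hut rgsfb zlc ktttm gfj rmejn par
Hunk 6: at line 5 remove [zlc] add [lyk,nimc,gaic] -> 13 lines: jkt zmq dglt sba hut rgsfb lyk nimc gaic ktttm gfj rmejn par
Hunk 7: at line 2 remove [sba] add [aai,bkune] -> 14 lines: jkt zmq dglt aai bkune hut rgsfb lyk nimc gaic ktttm gfj rmejn par
Final line 1: jkt

Answer: jkt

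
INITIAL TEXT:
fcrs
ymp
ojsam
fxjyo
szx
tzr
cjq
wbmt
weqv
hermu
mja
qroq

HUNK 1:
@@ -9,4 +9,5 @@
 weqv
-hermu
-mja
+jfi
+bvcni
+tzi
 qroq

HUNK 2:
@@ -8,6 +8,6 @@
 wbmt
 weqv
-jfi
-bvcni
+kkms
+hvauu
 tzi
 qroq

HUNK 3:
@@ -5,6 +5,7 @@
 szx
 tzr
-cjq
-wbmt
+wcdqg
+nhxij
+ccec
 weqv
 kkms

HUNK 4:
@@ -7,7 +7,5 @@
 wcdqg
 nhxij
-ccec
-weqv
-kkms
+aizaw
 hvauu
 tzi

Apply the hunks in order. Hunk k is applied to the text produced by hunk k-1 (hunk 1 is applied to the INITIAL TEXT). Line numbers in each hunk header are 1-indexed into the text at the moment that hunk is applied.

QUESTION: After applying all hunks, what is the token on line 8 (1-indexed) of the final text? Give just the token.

Answer: nhxij

Derivation:
Hunk 1: at line 9 remove [hermu,mja] add [jfi,bvcni,tzi] -> 13 lines: fcrs ymp ojsam fxjyo szx tzr cjq wbmt weqv jfi bvcni tzi qroq
Hunk 2: at line 8 remove [jfi,bvcni] add [kkms,hvauu] -> 13 lines: fcrs ymp ojsam fxjyo szx tzr cjq wbmt weqv kkms hvauu tzi qroq
Hunk 3: at line 5 remove [cjq,wbmt] add [wcdqg,nhxij,ccec] -> 14 lines: fcrs ymp ojsam fxjyo szx tzr wcdqg nhxij ccec weqv kkms hvauu tzi qroq
Hunk 4: at line 7 remove [ccec,weqv,kkms] add [aizaw] -> 12 lines: fcrs ymp ojsam fxjyo szx tzr wcdqg nhxij aizaw hvauu tzi qroq
Final line 8: nhxij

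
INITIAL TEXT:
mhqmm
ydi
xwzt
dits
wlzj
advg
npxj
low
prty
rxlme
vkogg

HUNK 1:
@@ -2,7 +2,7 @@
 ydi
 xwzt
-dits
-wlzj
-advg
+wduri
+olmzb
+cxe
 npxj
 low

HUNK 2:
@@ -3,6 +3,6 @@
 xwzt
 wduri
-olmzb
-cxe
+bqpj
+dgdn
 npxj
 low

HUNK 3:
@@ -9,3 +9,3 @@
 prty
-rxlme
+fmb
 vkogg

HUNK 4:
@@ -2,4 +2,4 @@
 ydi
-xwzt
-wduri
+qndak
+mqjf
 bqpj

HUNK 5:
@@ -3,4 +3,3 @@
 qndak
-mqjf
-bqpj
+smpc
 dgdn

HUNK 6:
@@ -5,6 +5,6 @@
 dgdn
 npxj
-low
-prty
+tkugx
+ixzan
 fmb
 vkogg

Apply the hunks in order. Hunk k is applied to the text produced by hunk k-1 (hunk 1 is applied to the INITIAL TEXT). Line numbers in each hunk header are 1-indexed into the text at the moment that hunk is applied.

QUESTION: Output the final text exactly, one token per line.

Answer: mhqmm
ydi
qndak
smpc
dgdn
npxj
tkugx
ixzan
fmb
vkogg

Derivation:
Hunk 1: at line 2 remove [dits,wlzj,advg] add [wduri,olmzb,cxe] -> 11 lines: mhqmm ydi xwzt wduri olmzb cxe npxj low prty rxlme vkogg
Hunk 2: at line 3 remove [olmzb,cxe] add [bqpj,dgdn] -> 11 lines: mhqmm ydi xwzt wduri bqpj dgdn npxj low prty rxlme vkogg
Hunk 3: at line 9 remove [rxlme] add [fmb] -> 11 lines: mhqmm ydi xwzt wduri bqpj dgdn npxj low prty fmb vkogg
Hunk 4: at line 2 remove [xwzt,wduri] add [qndak,mqjf] -> 11 lines: mhqmm ydi qndak mqjf bqpj dgdn npxj low prty fmb vkogg
Hunk 5: at line 3 remove [mqjf,bqpj] add [smpc] -> 10 lines: mhqmm ydi qndak smpc dgdn npxj low prty fmb vkogg
Hunk 6: at line 5 remove [low,prty] add [tkugx,ixzan] -> 10 lines: mhqmm ydi qndak smpc dgdn npxj tkugx ixzan fmb vkogg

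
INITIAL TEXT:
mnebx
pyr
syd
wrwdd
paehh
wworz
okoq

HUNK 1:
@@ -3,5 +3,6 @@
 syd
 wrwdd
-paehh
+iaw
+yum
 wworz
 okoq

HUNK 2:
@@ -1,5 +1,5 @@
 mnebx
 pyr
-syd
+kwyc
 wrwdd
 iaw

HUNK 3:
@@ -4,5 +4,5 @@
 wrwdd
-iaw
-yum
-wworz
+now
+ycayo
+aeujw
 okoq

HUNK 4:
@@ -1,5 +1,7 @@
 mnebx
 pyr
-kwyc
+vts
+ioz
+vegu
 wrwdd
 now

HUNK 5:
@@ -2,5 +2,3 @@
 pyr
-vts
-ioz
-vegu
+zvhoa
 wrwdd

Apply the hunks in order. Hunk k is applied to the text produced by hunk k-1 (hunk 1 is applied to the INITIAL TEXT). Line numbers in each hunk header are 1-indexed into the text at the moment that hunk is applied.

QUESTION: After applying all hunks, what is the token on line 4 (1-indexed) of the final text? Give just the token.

Answer: wrwdd

Derivation:
Hunk 1: at line 3 remove [paehh] add [iaw,yum] -> 8 lines: mnebx pyr syd wrwdd iaw yum wworz okoq
Hunk 2: at line 1 remove [syd] add [kwyc] -> 8 lines: mnebx pyr kwyc wrwdd iaw yum wworz okoq
Hunk 3: at line 4 remove [iaw,yum,wworz] add [now,ycayo,aeujw] -> 8 lines: mnebx pyr kwyc wrwdd now ycayo aeujw okoq
Hunk 4: at line 1 remove [kwyc] add [vts,ioz,vegu] -> 10 lines: mnebx pyr vts ioz vegu wrwdd now ycayo aeujw okoq
Hunk 5: at line 2 remove [vts,ioz,vegu] add [zvhoa] -> 8 lines: mnebx pyr zvhoa wrwdd now ycayo aeujw okoq
Final line 4: wrwdd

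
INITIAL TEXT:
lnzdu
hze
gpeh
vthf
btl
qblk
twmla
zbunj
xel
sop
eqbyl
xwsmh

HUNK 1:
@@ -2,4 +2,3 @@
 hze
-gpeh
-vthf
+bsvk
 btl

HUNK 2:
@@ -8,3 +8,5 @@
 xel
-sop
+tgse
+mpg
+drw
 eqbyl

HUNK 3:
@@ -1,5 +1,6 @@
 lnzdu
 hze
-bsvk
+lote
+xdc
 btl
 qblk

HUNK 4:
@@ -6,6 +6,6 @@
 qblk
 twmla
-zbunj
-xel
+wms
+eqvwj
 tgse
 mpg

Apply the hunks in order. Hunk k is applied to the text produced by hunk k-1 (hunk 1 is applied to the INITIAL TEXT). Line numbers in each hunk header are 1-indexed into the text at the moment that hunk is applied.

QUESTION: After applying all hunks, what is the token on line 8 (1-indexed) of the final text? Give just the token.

Answer: wms

Derivation:
Hunk 1: at line 2 remove [gpeh,vthf] add [bsvk] -> 11 lines: lnzdu hze bsvk btl qblk twmla zbunj xel sop eqbyl xwsmh
Hunk 2: at line 8 remove [sop] add [tgse,mpg,drw] -> 13 lines: lnzdu hze bsvk btl qblk twmla zbunj xel tgse mpg drw eqbyl xwsmh
Hunk 3: at line 1 remove [bsvk] add [lote,xdc] -> 14 lines: lnzdu hze lote xdc btl qblk twmla zbunj xel tgse mpg drw eqbyl xwsmh
Hunk 4: at line 6 remove [zbunj,xel] add [wms,eqvwj] -> 14 lines: lnzdu hze lote xdc btl qblk twmla wms eqvwj tgse mpg drw eqbyl xwsmh
Final line 8: wms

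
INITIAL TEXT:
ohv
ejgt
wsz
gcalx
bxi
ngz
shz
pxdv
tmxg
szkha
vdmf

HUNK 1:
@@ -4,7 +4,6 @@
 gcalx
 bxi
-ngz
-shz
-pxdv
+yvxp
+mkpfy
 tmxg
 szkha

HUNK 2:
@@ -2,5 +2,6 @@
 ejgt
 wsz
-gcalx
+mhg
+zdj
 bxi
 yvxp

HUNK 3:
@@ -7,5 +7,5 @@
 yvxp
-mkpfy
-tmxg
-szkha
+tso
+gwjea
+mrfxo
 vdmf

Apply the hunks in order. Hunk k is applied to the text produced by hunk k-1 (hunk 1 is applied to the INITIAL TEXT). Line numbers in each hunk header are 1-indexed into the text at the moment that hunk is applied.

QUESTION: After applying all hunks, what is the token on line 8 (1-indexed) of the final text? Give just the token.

Answer: tso

Derivation:
Hunk 1: at line 4 remove [ngz,shz,pxdv] add [yvxp,mkpfy] -> 10 lines: ohv ejgt wsz gcalx bxi yvxp mkpfy tmxg szkha vdmf
Hunk 2: at line 2 remove [gcalx] add [mhg,zdj] -> 11 lines: ohv ejgt wsz mhg zdj bxi yvxp mkpfy tmxg szkha vdmf
Hunk 3: at line 7 remove [mkpfy,tmxg,szkha] add [tso,gwjea,mrfxo] -> 11 lines: ohv ejgt wsz mhg zdj bxi yvxp tso gwjea mrfxo vdmf
Final line 8: tso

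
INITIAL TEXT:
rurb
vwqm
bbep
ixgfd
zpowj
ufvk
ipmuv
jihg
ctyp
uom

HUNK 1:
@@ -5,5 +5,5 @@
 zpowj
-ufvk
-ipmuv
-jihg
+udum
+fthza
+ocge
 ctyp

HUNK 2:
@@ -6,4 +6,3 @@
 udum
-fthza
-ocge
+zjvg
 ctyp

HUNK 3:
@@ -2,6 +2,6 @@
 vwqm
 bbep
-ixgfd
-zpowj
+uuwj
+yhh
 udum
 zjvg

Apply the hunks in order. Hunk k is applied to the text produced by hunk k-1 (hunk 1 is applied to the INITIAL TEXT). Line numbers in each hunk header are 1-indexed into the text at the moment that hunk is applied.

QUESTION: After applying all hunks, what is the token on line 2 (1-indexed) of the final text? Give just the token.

Answer: vwqm

Derivation:
Hunk 1: at line 5 remove [ufvk,ipmuv,jihg] add [udum,fthza,ocge] -> 10 lines: rurb vwqm bbep ixgfd zpowj udum fthza ocge ctyp uom
Hunk 2: at line 6 remove [fthza,ocge] add [zjvg] -> 9 lines: rurb vwqm bbep ixgfd zpowj udum zjvg ctyp uom
Hunk 3: at line 2 remove [ixgfd,zpowj] add [uuwj,yhh] -> 9 lines: rurb vwqm bbep uuwj yhh udum zjvg ctyp uom
Final line 2: vwqm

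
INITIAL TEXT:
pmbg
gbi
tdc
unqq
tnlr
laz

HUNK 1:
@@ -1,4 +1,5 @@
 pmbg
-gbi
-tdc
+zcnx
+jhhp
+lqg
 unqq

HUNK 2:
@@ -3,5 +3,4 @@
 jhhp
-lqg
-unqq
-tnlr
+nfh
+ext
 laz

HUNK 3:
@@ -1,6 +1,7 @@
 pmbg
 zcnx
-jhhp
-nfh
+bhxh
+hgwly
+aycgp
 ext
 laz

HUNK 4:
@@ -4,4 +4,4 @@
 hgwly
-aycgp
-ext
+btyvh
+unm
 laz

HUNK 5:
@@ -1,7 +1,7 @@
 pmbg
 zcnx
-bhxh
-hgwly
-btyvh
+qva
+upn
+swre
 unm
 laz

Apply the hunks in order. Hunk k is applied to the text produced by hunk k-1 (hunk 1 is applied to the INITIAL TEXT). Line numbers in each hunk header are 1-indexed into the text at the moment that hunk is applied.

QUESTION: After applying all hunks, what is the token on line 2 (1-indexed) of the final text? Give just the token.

Answer: zcnx

Derivation:
Hunk 1: at line 1 remove [gbi,tdc] add [zcnx,jhhp,lqg] -> 7 lines: pmbg zcnx jhhp lqg unqq tnlr laz
Hunk 2: at line 3 remove [lqg,unqq,tnlr] add [nfh,ext] -> 6 lines: pmbg zcnx jhhp nfh ext laz
Hunk 3: at line 1 remove [jhhp,nfh] add [bhxh,hgwly,aycgp] -> 7 lines: pmbg zcnx bhxh hgwly aycgp ext laz
Hunk 4: at line 4 remove [aycgp,ext] add [btyvh,unm] -> 7 lines: pmbg zcnx bhxh hgwly btyvh unm laz
Hunk 5: at line 1 remove [bhxh,hgwly,btyvh] add [qva,upn,swre] -> 7 lines: pmbg zcnx qva upn swre unm laz
Final line 2: zcnx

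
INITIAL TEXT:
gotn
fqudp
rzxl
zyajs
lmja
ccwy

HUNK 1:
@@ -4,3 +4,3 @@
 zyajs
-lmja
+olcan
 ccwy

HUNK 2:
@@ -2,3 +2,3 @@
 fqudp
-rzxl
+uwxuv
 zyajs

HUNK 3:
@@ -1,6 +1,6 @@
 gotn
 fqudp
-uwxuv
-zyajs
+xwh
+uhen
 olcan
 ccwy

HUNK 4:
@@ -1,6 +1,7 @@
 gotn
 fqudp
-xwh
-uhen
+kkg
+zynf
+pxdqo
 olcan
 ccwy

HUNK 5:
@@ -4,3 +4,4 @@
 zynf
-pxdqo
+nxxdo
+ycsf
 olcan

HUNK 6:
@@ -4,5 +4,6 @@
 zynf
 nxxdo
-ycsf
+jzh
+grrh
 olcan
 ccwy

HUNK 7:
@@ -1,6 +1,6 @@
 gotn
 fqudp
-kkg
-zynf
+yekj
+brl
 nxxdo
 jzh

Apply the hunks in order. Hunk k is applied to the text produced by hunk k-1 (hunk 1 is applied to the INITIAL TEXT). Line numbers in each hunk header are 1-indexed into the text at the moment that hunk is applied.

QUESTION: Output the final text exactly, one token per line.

Answer: gotn
fqudp
yekj
brl
nxxdo
jzh
grrh
olcan
ccwy

Derivation:
Hunk 1: at line 4 remove [lmja] add [olcan] -> 6 lines: gotn fqudp rzxl zyajs olcan ccwy
Hunk 2: at line 2 remove [rzxl] add [uwxuv] -> 6 lines: gotn fqudp uwxuv zyajs olcan ccwy
Hunk 3: at line 1 remove [uwxuv,zyajs] add [xwh,uhen] -> 6 lines: gotn fqudp xwh uhen olcan ccwy
Hunk 4: at line 1 remove [xwh,uhen] add [kkg,zynf,pxdqo] -> 7 lines: gotn fqudp kkg zynf pxdqo olcan ccwy
Hunk 5: at line 4 remove [pxdqo] add [nxxdo,ycsf] -> 8 lines: gotn fqudp kkg zynf nxxdo ycsf olcan ccwy
Hunk 6: at line 4 remove [ycsf] add [jzh,grrh] -> 9 lines: gotn fqudp kkg zynf nxxdo jzh grrh olcan ccwy
Hunk 7: at line 1 remove [kkg,zynf] add [yekj,brl] -> 9 lines: gotn fqudp yekj brl nxxdo jzh grrh olcan ccwy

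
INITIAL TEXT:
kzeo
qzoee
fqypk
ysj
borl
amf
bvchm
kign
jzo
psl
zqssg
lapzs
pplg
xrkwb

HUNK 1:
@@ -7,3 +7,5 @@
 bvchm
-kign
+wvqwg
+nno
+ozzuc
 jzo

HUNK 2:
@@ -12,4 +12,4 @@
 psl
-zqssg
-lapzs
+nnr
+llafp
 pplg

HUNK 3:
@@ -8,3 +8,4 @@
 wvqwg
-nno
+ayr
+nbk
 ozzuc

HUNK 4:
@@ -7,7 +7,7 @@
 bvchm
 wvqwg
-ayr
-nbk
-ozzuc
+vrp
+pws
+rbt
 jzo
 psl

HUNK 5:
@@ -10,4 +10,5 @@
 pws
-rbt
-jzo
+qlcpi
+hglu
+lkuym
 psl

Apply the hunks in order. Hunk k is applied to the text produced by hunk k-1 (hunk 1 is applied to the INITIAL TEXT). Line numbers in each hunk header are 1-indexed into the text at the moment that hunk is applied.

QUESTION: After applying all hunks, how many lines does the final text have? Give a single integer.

Answer: 18

Derivation:
Hunk 1: at line 7 remove [kign] add [wvqwg,nno,ozzuc] -> 16 lines: kzeo qzoee fqypk ysj borl amf bvchm wvqwg nno ozzuc jzo psl zqssg lapzs pplg xrkwb
Hunk 2: at line 12 remove [zqssg,lapzs] add [nnr,llafp] -> 16 lines: kzeo qzoee fqypk ysj borl amf bvchm wvqwg nno ozzuc jzo psl nnr llafp pplg xrkwb
Hunk 3: at line 8 remove [nno] add [ayr,nbk] -> 17 lines: kzeo qzoee fqypk ysj borl amf bvchm wvqwg ayr nbk ozzuc jzo psl nnr llafp pplg xrkwb
Hunk 4: at line 7 remove [ayr,nbk,ozzuc] add [vrp,pws,rbt] -> 17 lines: kzeo qzoee fqypk ysj borl amf bvchm wvqwg vrp pws rbt jzo psl nnr llafp pplg xrkwb
Hunk 5: at line 10 remove [rbt,jzo] add [qlcpi,hglu,lkuym] -> 18 lines: kzeo qzoee fqypk ysj borl amf bvchm wvqwg vrp pws qlcpi hglu lkuym psl nnr llafp pplg xrkwb
Final line count: 18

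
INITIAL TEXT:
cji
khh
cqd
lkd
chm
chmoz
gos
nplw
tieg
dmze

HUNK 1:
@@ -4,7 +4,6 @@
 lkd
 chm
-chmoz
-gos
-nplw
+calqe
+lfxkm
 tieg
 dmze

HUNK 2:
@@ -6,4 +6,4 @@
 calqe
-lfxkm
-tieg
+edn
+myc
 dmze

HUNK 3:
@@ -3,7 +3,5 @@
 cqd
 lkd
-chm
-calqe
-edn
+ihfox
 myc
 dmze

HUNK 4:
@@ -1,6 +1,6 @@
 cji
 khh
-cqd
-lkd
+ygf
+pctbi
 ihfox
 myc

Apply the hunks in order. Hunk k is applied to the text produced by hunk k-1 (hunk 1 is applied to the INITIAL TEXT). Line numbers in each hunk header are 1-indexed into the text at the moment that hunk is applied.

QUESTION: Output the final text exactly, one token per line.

Hunk 1: at line 4 remove [chmoz,gos,nplw] add [calqe,lfxkm] -> 9 lines: cji khh cqd lkd chm calqe lfxkm tieg dmze
Hunk 2: at line 6 remove [lfxkm,tieg] add [edn,myc] -> 9 lines: cji khh cqd lkd chm calqe edn myc dmze
Hunk 3: at line 3 remove [chm,calqe,edn] add [ihfox] -> 7 lines: cji khh cqd lkd ihfox myc dmze
Hunk 4: at line 1 remove [cqd,lkd] add [ygf,pctbi] -> 7 lines: cji khh ygf pctbi ihfox myc dmze

Answer: cji
khh
ygf
pctbi
ihfox
myc
dmze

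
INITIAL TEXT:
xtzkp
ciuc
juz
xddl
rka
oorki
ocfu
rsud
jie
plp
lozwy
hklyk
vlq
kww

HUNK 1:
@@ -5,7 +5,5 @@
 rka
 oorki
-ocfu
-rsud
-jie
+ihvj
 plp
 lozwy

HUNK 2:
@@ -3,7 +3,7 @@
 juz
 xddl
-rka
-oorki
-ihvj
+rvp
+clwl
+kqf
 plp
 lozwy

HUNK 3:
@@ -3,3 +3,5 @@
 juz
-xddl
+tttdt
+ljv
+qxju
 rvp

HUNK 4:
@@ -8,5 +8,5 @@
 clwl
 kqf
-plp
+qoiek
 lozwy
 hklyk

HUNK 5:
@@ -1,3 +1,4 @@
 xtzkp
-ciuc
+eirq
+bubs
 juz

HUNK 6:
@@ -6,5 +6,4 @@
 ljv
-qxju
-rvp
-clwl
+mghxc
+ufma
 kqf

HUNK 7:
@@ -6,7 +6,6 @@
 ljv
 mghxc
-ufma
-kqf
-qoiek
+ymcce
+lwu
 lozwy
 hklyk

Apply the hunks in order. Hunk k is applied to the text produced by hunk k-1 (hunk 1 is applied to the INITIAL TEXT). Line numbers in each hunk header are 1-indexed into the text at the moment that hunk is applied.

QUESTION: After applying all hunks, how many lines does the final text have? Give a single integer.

Answer: 13

Derivation:
Hunk 1: at line 5 remove [ocfu,rsud,jie] add [ihvj] -> 12 lines: xtzkp ciuc juz xddl rka oorki ihvj plp lozwy hklyk vlq kww
Hunk 2: at line 3 remove [rka,oorki,ihvj] add [rvp,clwl,kqf] -> 12 lines: xtzkp ciuc juz xddl rvp clwl kqf plp lozwy hklyk vlq kww
Hunk 3: at line 3 remove [xddl] add [tttdt,ljv,qxju] -> 14 lines: xtzkp ciuc juz tttdt ljv qxju rvp clwl kqf plp lozwy hklyk vlq kww
Hunk 4: at line 8 remove [plp] add [qoiek] -> 14 lines: xtzkp ciuc juz tttdt ljv qxju rvp clwl kqf qoiek lozwy hklyk vlq kww
Hunk 5: at line 1 remove [ciuc] add [eirq,bubs] -> 15 lines: xtzkp eirq bubs juz tttdt ljv qxju rvp clwl kqf qoiek lozwy hklyk vlq kww
Hunk 6: at line 6 remove [qxju,rvp,clwl] add [mghxc,ufma] -> 14 lines: xtzkp eirq bubs juz tttdt ljv mghxc ufma kqf qoiek lozwy hklyk vlq kww
Hunk 7: at line 6 remove [ufma,kqf,qoiek] add [ymcce,lwu] -> 13 lines: xtzkp eirq bubs juz tttdt ljv mghxc ymcce lwu lozwy hklyk vlq kww
Final line count: 13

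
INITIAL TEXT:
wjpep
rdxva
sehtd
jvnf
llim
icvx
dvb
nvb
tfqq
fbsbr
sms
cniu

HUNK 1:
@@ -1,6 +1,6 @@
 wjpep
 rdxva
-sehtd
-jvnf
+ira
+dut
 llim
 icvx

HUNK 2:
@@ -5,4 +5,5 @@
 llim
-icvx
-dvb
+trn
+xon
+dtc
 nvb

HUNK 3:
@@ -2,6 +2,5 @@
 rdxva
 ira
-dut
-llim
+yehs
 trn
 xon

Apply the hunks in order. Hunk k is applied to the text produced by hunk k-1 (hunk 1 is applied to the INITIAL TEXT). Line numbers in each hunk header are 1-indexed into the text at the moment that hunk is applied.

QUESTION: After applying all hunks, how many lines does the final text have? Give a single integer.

Answer: 12

Derivation:
Hunk 1: at line 1 remove [sehtd,jvnf] add [ira,dut] -> 12 lines: wjpep rdxva ira dut llim icvx dvb nvb tfqq fbsbr sms cniu
Hunk 2: at line 5 remove [icvx,dvb] add [trn,xon,dtc] -> 13 lines: wjpep rdxva ira dut llim trn xon dtc nvb tfqq fbsbr sms cniu
Hunk 3: at line 2 remove [dut,llim] add [yehs] -> 12 lines: wjpep rdxva ira yehs trn xon dtc nvb tfqq fbsbr sms cniu
Final line count: 12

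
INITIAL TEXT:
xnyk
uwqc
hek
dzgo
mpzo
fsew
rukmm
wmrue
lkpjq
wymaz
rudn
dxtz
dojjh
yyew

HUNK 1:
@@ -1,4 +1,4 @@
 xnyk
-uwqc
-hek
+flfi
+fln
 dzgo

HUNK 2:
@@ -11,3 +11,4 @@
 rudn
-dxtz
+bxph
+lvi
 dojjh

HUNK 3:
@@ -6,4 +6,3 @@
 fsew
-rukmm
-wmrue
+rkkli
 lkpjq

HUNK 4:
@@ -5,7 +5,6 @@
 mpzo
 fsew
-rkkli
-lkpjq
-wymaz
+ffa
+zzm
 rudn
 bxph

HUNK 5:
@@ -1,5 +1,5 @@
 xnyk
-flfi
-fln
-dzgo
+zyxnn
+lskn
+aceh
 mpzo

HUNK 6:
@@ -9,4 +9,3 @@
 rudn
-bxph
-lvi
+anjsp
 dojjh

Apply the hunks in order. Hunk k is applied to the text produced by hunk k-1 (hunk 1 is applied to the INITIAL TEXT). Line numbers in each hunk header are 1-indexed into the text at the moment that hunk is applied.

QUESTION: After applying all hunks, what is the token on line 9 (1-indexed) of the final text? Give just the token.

Hunk 1: at line 1 remove [uwqc,hek] add [flfi,fln] -> 14 lines: xnyk flfi fln dzgo mpzo fsew rukmm wmrue lkpjq wymaz rudn dxtz dojjh yyew
Hunk 2: at line 11 remove [dxtz] add [bxph,lvi] -> 15 lines: xnyk flfi fln dzgo mpzo fsew rukmm wmrue lkpjq wymaz rudn bxph lvi dojjh yyew
Hunk 3: at line 6 remove [rukmm,wmrue] add [rkkli] -> 14 lines: xnyk flfi fln dzgo mpzo fsew rkkli lkpjq wymaz rudn bxph lvi dojjh yyew
Hunk 4: at line 5 remove [rkkli,lkpjq,wymaz] add [ffa,zzm] -> 13 lines: xnyk flfi fln dzgo mpzo fsew ffa zzm rudn bxph lvi dojjh yyew
Hunk 5: at line 1 remove [flfi,fln,dzgo] add [zyxnn,lskn,aceh] -> 13 lines: xnyk zyxnn lskn aceh mpzo fsew ffa zzm rudn bxph lvi dojjh yyew
Hunk 6: at line 9 remove [bxph,lvi] add [anjsp] -> 12 lines: xnyk zyxnn lskn aceh mpzo fsew ffa zzm rudn anjsp dojjh yyew
Final line 9: rudn

Answer: rudn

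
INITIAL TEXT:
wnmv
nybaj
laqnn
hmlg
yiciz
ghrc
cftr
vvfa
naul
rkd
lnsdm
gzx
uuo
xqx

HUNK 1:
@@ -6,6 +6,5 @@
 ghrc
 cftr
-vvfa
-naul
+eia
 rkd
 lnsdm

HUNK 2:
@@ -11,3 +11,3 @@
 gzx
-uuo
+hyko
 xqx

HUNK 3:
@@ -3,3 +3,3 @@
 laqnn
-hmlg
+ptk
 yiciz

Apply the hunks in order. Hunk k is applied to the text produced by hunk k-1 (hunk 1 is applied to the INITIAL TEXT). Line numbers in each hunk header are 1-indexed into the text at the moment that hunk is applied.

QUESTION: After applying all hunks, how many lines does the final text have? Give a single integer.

Hunk 1: at line 6 remove [vvfa,naul] add [eia] -> 13 lines: wnmv nybaj laqnn hmlg yiciz ghrc cftr eia rkd lnsdm gzx uuo xqx
Hunk 2: at line 11 remove [uuo] add [hyko] -> 13 lines: wnmv nybaj laqnn hmlg yiciz ghrc cftr eia rkd lnsdm gzx hyko xqx
Hunk 3: at line 3 remove [hmlg] add [ptk] -> 13 lines: wnmv nybaj laqnn ptk yiciz ghrc cftr eia rkd lnsdm gzx hyko xqx
Final line count: 13

Answer: 13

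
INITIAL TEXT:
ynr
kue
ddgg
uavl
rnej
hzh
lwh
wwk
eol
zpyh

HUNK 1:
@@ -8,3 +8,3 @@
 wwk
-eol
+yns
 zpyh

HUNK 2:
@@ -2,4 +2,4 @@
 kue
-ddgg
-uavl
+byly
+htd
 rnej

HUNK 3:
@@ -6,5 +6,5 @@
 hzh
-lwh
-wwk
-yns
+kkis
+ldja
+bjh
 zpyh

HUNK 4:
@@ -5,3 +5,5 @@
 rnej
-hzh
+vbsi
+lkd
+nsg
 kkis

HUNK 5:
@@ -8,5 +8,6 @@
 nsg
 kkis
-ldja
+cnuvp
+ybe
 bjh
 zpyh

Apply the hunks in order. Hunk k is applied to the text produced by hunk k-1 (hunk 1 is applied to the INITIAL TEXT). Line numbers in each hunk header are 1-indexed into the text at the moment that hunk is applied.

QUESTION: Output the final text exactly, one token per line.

Answer: ynr
kue
byly
htd
rnej
vbsi
lkd
nsg
kkis
cnuvp
ybe
bjh
zpyh

Derivation:
Hunk 1: at line 8 remove [eol] add [yns] -> 10 lines: ynr kue ddgg uavl rnej hzh lwh wwk yns zpyh
Hunk 2: at line 2 remove [ddgg,uavl] add [byly,htd] -> 10 lines: ynr kue byly htd rnej hzh lwh wwk yns zpyh
Hunk 3: at line 6 remove [lwh,wwk,yns] add [kkis,ldja,bjh] -> 10 lines: ynr kue byly htd rnej hzh kkis ldja bjh zpyh
Hunk 4: at line 5 remove [hzh] add [vbsi,lkd,nsg] -> 12 lines: ynr kue byly htd rnej vbsi lkd nsg kkis ldja bjh zpyh
Hunk 5: at line 8 remove [ldja] add [cnuvp,ybe] -> 13 lines: ynr kue byly htd rnej vbsi lkd nsg kkis cnuvp ybe bjh zpyh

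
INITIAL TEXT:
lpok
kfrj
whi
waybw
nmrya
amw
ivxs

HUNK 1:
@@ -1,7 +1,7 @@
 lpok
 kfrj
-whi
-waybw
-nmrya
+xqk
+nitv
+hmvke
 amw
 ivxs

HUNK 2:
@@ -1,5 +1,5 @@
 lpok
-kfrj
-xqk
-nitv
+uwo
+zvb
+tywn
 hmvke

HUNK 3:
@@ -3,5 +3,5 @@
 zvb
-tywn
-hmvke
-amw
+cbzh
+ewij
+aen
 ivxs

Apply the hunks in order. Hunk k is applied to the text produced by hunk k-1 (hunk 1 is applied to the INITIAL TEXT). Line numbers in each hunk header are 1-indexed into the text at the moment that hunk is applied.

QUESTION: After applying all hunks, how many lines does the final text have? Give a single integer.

Hunk 1: at line 1 remove [whi,waybw,nmrya] add [xqk,nitv,hmvke] -> 7 lines: lpok kfrj xqk nitv hmvke amw ivxs
Hunk 2: at line 1 remove [kfrj,xqk,nitv] add [uwo,zvb,tywn] -> 7 lines: lpok uwo zvb tywn hmvke amw ivxs
Hunk 3: at line 3 remove [tywn,hmvke,amw] add [cbzh,ewij,aen] -> 7 lines: lpok uwo zvb cbzh ewij aen ivxs
Final line count: 7

Answer: 7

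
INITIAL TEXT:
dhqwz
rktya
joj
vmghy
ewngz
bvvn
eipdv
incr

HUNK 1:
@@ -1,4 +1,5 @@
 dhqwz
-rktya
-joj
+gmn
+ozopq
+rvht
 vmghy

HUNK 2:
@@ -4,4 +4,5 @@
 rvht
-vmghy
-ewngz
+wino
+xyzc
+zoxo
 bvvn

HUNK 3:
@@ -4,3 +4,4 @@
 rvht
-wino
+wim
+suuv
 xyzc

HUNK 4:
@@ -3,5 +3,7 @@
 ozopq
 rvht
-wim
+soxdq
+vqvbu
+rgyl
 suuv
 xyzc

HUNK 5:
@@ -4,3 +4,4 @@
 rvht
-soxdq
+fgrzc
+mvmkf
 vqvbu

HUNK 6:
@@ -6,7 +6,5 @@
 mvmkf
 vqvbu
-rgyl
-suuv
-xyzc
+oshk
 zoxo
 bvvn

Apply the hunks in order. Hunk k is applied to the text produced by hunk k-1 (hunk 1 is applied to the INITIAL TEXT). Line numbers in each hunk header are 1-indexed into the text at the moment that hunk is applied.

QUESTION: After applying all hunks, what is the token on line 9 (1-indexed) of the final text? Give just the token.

Answer: zoxo

Derivation:
Hunk 1: at line 1 remove [rktya,joj] add [gmn,ozopq,rvht] -> 9 lines: dhqwz gmn ozopq rvht vmghy ewngz bvvn eipdv incr
Hunk 2: at line 4 remove [vmghy,ewngz] add [wino,xyzc,zoxo] -> 10 lines: dhqwz gmn ozopq rvht wino xyzc zoxo bvvn eipdv incr
Hunk 3: at line 4 remove [wino] add [wim,suuv] -> 11 lines: dhqwz gmn ozopq rvht wim suuv xyzc zoxo bvvn eipdv incr
Hunk 4: at line 3 remove [wim] add [soxdq,vqvbu,rgyl] -> 13 lines: dhqwz gmn ozopq rvht soxdq vqvbu rgyl suuv xyzc zoxo bvvn eipdv incr
Hunk 5: at line 4 remove [soxdq] add [fgrzc,mvmkf] -> 14 lines: dhqwz gmn ozopq rvht fgrzc mvmkf vqvbu rgyl suuv xyzc zoxo bvvn eipdv incr
Hunk 6: at line 6 remove [rgyl,suuv,xyzc] add [oshk] -> 12 lines: dhqwz gmn ozopq rvht fgrzc mvmkf vqvbu oshk zoxo bvvn eipdv incr
Final line 9: zoxo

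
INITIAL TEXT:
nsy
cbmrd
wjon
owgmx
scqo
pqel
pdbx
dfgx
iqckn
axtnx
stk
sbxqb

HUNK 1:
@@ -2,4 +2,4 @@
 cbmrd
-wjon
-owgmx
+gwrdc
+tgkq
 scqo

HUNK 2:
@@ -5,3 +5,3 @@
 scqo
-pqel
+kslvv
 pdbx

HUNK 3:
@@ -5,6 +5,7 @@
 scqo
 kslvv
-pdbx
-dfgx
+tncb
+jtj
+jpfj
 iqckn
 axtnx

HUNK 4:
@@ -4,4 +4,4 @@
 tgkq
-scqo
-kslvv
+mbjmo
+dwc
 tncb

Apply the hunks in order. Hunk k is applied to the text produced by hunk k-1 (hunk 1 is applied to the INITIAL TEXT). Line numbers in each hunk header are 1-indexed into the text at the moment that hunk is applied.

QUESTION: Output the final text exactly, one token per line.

Answer: nsy
cbmrd
gwrdc
tgkq
mbjmo
dwc
tncb
jtj
jpfj
iqckn
axtnx
stk
sbxqb

Derivation:
Hunk 1: at line 2 remove [wjon,owgmx] add [gwrdc,tgkq] -> 12 lines: nsy cbmrd gwrdc tgkq scqo pqel pdbx dfgx iqckn axtnx stk sbxqb
Hunk 2: at line 5 remove [pqel] add [kslvv] -> 12 lines: nsy cbmrd gwrdc tgkq scqo kslvv pdbx dfgx iqckn axtnx stk sbxqb
Hunk 3: at line 5 remove [pdbx,dfgx] add [tncb,jtj,jpfj] -> 13 lines: nsy cbmrd gwrdc tgkq scqo kslvv tncb jtj jpfj iqckn axtnx stk sbxqb
Hunk 4: at line 4 remove [scqo,kslvv] add [mbjmo,dwc] -> 13 lines: nsy cbmrd gwrdc tgkq mbjmo dwc tncb jtj jpfj iqckn axtnx stk sbxqb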